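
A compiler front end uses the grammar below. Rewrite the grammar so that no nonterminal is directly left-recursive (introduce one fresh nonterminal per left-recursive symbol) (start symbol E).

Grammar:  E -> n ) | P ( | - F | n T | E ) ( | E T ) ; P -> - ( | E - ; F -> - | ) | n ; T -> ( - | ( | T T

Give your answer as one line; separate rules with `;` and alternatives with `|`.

Directly left-recursive nonterminals: E, T.
For E: α = {) (, T )}, β = {n ), P (, - F, n T}. Rewrite as E → β E' and E' → α E' | ε.
For T: α = {T}, β = {( -, (}. Rewrite as T → β T' and T' → α T' | ε.

E -> n ) E' | P ( E' | - F E' | n T E'; P -> - ( | E -; F -> - | ) | n; T -> ( - T' | ( T'; E' -> ) ( E' | T ) E' | ε; T' -> T T' | ε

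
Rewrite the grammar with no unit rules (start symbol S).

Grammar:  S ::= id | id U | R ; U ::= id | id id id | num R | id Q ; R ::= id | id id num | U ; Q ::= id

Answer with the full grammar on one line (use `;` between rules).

Unit pairs: R ⇒* {U}; S ⇒* {R, U}.
For each unit pair (A, B), copy every non-unit production of B to A, then drop all unit productions.

S ::= id | id id id | num R | id Q | id U | id id num; U ::= id | id id id | num R | id Q; R ::= id | id id id | num R | id Q | id id num; Q ::= id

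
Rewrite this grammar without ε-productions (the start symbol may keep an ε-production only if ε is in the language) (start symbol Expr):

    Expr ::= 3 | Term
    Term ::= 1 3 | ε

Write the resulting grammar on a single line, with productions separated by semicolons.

Nullable set = {Expr, Term}.
ε ∈ L(G) since Expr is nullable, so keep Expr → ε.

Expr ::= 3 | Term | ε; Term ::= 1 3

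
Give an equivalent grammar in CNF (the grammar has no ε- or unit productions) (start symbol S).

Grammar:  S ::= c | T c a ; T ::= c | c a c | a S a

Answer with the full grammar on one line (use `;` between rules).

Introduce a nonterminal for each terminal appearing in a rule of length ≥ 2: X1 → c, X2 → a.
Binarize each right-hand side of length ≥ 3 by chaining fresh nonterminals (Y1, Y2, …): affected rules were S → T X1 X2; T → X1 X2 X1; T → X2 S X2.

S ::= c | T Y1; T ::= c | X1 Y2 | X2 Y3; X1 ::= c; X2 ::= a; Y1 ::= X1 X2; Y2 ::= X2 X1; Y3 ::= S X2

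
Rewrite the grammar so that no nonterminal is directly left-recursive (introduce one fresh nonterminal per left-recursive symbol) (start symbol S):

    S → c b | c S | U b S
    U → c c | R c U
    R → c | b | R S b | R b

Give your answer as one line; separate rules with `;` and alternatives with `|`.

Directly left-recursive nonterminal: R.
For R: α = {S b, b}, β = {c, b}. Rewrite as R → β R' and R' → α R' | ε.

S → c b | c S | U b S; U → c c | R c U; R → c R' | b R'; R' → S b R' | b R' | ε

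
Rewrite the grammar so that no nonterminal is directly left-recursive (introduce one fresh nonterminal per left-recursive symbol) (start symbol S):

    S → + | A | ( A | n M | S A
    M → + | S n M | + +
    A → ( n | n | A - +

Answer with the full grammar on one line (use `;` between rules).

S → + S' | A S' | ( A S' | n M S'; M → + | S n M | + +; A → ( n A' | n A'; S' → A S' | ε; A' → - + A' | ε

Directly left-recursive nonterminals: S, A.
For S: α = {A}, β = {+, A, ( A, n M}. Rewrite as S → β S' and S' → α S' | ε.
For A: α = {- +}, β = {( n, n}. Rewrite as A → β A' and A' → α A' | ε.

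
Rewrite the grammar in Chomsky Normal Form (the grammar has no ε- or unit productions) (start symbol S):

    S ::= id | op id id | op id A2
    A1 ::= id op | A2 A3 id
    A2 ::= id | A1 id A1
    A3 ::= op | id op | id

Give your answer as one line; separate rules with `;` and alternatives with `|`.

Introduce a nonterminal for each terminal appearing in a rule of length ≥ 2: X1 → op, X2 → id.
Binarize each right-hand side of length ≥ 3 by chaining fresh nonterminals (Y1, Y2, …): affected rules were S → X1 X2 X2; S → X1 X2 A2; A1 → A2 A3 X2; A2 → A1 X2 A1.

S ::= id | X1 Y1 | X1 Y2; A1 ::= X2 X1 | A2 Y3; A2 ::= id | A1 Y4; A3 ::= op | X2 X1 | id; X1 ::= op; X2 ::= id; Y1 ::= X2 X2; Y2 ::= X2 A2; Y3 ::= A3 X2; Y4 ::= X2 A1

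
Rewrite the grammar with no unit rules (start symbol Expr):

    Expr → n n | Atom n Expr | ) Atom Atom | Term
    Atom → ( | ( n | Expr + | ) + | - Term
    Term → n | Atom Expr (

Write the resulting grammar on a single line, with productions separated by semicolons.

Expr → n | Atom Expr ( | n n | Atom n Expr | ) Atom Atom; Atom → ( | ( n | Expr + | ) + | - Term; Term → n | Atom Expr (

Unit pairs: Expr ⇒* {Term}.
For each unit pair (A, B), copy every non-unit production of B to A, then drop all unit productions.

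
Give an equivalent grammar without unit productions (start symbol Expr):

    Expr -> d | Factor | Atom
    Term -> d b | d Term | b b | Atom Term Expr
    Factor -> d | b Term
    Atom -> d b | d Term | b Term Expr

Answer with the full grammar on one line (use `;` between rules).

Expr -> d b | d Term | b Term Expr | d | b Term; Term -> d b | d Term | b b | Atom Term Expr; Factor -> d | b Term; Atom -> d b | d Term | b Term Expr

Unit pairs: Expr ⇒* {Atom, Factor}.
Replace each nonterminal's rules with the union of the non-unit rules of every nonterminal it unit-derives.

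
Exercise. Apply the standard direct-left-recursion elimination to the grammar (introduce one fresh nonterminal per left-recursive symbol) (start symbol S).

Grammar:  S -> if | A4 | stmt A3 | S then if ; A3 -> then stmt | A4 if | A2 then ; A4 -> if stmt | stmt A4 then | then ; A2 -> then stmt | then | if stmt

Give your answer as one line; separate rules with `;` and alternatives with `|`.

S -> if S' | A4 S' | stmt A3 S'; A3 -> then stmt | A4 if | A2 then; A4 -> if stmt | stmt A4 then | then; A2 -> then stmt | then | if stmt; S' -> then if S' | ε

S is directly left-recursive.
For S: α = {then if}, β = {if, A4, stmt A3}. Rewrite as S → β S' and S' → α S' | ε.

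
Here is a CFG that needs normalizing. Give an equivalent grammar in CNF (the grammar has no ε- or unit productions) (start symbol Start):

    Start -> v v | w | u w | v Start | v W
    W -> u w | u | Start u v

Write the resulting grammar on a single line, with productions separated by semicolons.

Start -> X1 X1 | w | X2 X3 | X1 Start | X1 W; W -> X2 X3 | u | Start Y1; X1 -> v; X2 -> u; X3 -> w; Y1 -> X2 X1

Introduce a nonterminal for each terminal appearing in a rule of length ≥ 2: X1 → v, X2 → u, X3 → w.
Binarize each right-hand side of length ≥ 3 by chaining fresh nonterminals (Y1, Y2, …): affected rules were W → Start X2 X1.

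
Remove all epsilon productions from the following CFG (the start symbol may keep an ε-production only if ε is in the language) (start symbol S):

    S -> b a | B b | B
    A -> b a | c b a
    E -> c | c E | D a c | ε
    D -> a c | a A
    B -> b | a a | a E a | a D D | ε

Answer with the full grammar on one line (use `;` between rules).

Nullable set = {B, E, S}.
ε ∈ L(G) since S is nullable, so keep S → ε.
Add the nullable-subset variants: S → B b gives B b | b.

S -> b a | B b | b | B | ε; A -> b a | c b a; E -> c | c E | D a c; D -> a c | a A; B -> b | a a | a E a | a D D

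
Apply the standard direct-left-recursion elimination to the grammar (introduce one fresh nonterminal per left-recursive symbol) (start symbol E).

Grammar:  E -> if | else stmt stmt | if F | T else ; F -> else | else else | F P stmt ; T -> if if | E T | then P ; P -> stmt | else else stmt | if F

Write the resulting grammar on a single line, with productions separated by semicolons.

F is directly left-recursive.
For F: α = {P stmt}, β = {else, else else}. Rewrite as F → β F' and F' → α F' | ε.

E -> if | else stmt stmt | if F | T else; F -> else F' | else else F'; T -> if if | E T | then P; P -> stmt | else else stmt | if F; F' -> P stmt F' | ε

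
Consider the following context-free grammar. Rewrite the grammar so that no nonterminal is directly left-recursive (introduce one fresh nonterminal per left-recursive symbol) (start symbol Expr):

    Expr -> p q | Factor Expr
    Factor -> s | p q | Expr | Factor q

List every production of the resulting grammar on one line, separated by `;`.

Expr -> p q | Factor Expr; Factor -> s Factor1 | p q Factor1 | Expr Factor1; Factor1 -> q Factor1 | ε

Directly left-recursive nonterminal: Factor.
For Factor: α = {q}, β = {s, p q, Expr}. Rewrite as Factor → β Factor1 and Factor1 → α Factor1 | ε.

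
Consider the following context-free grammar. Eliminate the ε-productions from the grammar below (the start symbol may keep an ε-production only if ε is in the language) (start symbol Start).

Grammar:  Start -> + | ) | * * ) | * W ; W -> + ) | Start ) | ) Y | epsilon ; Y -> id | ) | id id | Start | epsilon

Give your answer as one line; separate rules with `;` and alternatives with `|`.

Start -> + | ) | * * ) | * W | *; W -> + ) | Start ) | ) Y | ); Y -> id | ) | id id | Start

Nullable set = {W, Y}.
ε ∉ L(G), so no ε-production is kept.
Add the nullable-subset variants: Start → * W gives * W | *. W → ) Y gives ) Y | ).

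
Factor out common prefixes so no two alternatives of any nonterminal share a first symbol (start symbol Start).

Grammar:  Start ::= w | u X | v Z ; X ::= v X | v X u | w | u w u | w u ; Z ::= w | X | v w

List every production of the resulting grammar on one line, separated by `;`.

Start ::= w | u X | v Z; X ::= u w u | v X X1 | w X2; Z ::= w | X | v w; X1 ::= ε | u; X2 ::= ε | u

X has alternatives sharing prefix 'v X': factor to X → v X X1 with X1 → ε | u.
X has alternatives sharing prefix 'w': factor to X → w X2 with X2 → ε | u.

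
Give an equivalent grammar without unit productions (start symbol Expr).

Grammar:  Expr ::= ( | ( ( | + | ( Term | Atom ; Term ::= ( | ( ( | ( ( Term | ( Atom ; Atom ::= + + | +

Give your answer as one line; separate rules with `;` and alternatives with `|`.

Expr ::= + + | + | ( | ( ( | ( Term; Term ::= ( | ( ( | ( ( Term | ( Atom; Atom ::= + + | +

Unit pairs: Expr ⇒* {Atom}.
Replace each nonterminal's rules with the union of the non-unit rules of every nonterminal it unit-derives.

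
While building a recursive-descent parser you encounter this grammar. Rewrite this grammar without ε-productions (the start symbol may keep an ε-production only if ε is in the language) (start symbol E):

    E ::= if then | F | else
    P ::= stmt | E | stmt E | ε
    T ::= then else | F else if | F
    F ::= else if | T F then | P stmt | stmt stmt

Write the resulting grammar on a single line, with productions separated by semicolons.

E ::= if then | F | else; P ::= stmt | E | stmt E; T ::= then else | F else if | F; F ::= else if | T F then | P stmt | stmt | stmt stmt

Nullable nonterminals: {P}.
ε ∉ L(G), so no ε-production is kept.
Add the nullable-subset variants: F → P stmt gives P stmt | stmt.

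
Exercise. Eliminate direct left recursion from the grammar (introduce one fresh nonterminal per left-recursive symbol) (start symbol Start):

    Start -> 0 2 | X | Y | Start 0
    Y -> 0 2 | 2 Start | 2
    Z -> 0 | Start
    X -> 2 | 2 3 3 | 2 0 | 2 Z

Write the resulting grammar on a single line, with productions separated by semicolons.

Start is directly left-recursive.
For Start: α = {0}, β = {0 2, X, Y}. Rewrite as Start → β Start1 and Start1 → α Start1 | ε.

Start -> 0 2 Start1 | X Start1 | Y Start1; Y -> 0 2 | 2 Start | 2; Z -> 0 | Start; X -> 2 | 2 3 3 | 2 0 | 2 Z; Start1 -> 0 Start1 | ε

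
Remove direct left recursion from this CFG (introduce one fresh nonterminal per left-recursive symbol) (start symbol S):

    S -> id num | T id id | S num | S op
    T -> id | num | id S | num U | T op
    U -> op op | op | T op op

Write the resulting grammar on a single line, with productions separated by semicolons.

S -> id num S' | T id id S'; T -> id T' | num T' | id S T' | num U T'; U -> op op | op | T op op; S' -> num S' | op S' | epsilon; T' -> op T' | epsilon

Left recursion appears on S, T.
For S: α = {num, op}, β = {id num, T id id}. Rewrite as S → β S' and S' → α S' | ε.
For T: α = {op}, β = {id, num, id S, num U}. Rewrite as T → β T' and T' → α T' | ε.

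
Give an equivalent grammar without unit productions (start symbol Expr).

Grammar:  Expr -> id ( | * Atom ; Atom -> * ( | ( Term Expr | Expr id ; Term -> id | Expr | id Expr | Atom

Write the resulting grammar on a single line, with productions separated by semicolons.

Expr -> id ( | * Atom; Atom -> * ( | ( Term Expr | Expr id; Term -> id | id Expr | * ( | ( Term Expr | Expr id | id ( | * Atom

Unit pairs: Term ⇒* {Atom, Expr}.
For each unit pair (A, B), copy every non-unit production of B to A, then drop all unit productions.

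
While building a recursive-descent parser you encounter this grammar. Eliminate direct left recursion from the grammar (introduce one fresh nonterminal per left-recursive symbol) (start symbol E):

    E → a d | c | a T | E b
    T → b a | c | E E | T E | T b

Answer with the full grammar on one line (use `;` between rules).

Directly left-recursive nonterminals: E, T.
For E: α = {b}, β = {a d, c, a T}. Rewrite as E → β E' and E' → α E' | ε.
For T: α = {E, b}, β = {b a, c, E E}. Rewrite as T → β T' and T' → α T' | ε.

E → a d E' | c E' | a T E'; T → b a T' | c T' | E E T'; E' → b E' | ε; T' → E T' | b T' | ε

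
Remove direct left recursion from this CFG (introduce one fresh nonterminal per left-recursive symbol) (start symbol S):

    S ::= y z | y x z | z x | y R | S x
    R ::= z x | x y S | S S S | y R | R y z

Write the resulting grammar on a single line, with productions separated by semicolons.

S ::= y z S' | y x z S' | z x S' | y R S'; R ::= z x R' | x y S R' | S S S R' | y R R'; S' ::= x S' | epsilon; R' ::= y z R' | epsilon

Left recursion appears on S, R.
For S: α = {x}, β = {y z, y x z, z x, y R}. Rewrite as S → β S' and S' → α S' | ε.
For R: α = {y z}, β = {z x, x y S, S S S, y R}. Rewrite as R → β R' and R' → α R' | ε.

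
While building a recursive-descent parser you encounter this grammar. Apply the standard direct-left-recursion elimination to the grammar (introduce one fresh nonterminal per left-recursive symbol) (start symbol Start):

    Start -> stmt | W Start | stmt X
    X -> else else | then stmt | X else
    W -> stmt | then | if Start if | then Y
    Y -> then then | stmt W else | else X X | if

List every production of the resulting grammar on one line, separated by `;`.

Directly left-recursive nonterminal: X.
For X: α = {else}, β = {else else, then stmt}. Rewrite as X → β X1 and X1 → α X1 | ε.

Start -> stmt | W Start | stmt X; X -> else else X1 | then stmt X1; W -> stmt | then | if Start if | then Y; Y -> then then | stmt W else | else X X | if; X1 -> else X1 | ε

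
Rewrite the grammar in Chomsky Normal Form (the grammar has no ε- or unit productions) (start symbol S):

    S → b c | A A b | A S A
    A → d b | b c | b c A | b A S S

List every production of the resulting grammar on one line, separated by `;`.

Introduce a nonterminal for each terminal appearing in a rule of length ≥ 2: X1 → b, X2 → c, X3 → d.
Binarize each right-hand side of length ≥ 3 by chaining fresh nonterminals (Y1, Y2, …): affected rules were S → A A X1; S → A S A; A → X1 X2 A; A → X1 A S S.

S → X1 X2 | A Y1 | A Y2; A → X3 X1 | X1 X2 | X1 Y3 | X1 Y4; X1 → b; X2 → c; X3 → d; Y1 → A X1; Y2 → S A; Y3 → X2 A; Y4 → A Y5; Y5 → S S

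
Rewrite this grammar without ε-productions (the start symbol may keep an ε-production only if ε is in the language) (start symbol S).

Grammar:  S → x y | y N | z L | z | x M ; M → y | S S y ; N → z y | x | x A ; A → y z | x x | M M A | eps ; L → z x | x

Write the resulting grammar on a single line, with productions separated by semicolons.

The nullable symbols are {A}.
ε ∉ L(G), so no ε-production is kept.
For each production, add variants omitting each subset of nullable occurrences: A → M M A gives M M A | M M.

S → x y | y N | z L | z | x M; M → y | S S y; N → z y | x | x A; A → y z | x x | M M A | M M; L → z x | x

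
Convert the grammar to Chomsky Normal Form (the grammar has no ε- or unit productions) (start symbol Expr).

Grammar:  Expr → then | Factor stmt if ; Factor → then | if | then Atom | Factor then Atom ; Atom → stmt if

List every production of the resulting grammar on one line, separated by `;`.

Introduce a nonterminal for each terminal appearing in a rule of length ≥ 2: X1 → stmt, X2 → if, X3 → then.
Binarize each right-hand side of length ≥ 3 by chaining fresh nonterminals (Y1, Y2, …): affected rules were Expr → Factor X1 X2; Factor → Factor X3 Atom.

Expr → then | Factor Y1; Factor → then | if | X3 Atom | Factor Y2; Atom → X1 X2; X1 → stmt; X2 → if; X3 → then; Y1 → X1 X2; Y2 → X3 Atom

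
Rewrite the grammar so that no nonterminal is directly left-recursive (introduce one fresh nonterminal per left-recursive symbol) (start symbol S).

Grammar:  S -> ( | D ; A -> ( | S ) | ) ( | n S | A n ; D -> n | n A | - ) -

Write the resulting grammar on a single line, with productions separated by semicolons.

A is directly left-recursive.
For A: α = {n}, β = {(, S ), ) (, n S}. Rewrite as A → β A' and A' → α A' | ε.

S -> ( | D; A -> ( A' | S ) A' | ) ( A' | n S A'; D -> n | n A | - ) -; A' -> n A' | ε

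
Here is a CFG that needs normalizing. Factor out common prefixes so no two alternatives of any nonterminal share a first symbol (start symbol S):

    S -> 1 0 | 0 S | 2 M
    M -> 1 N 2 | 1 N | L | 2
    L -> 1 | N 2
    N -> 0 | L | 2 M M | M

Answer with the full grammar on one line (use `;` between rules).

S -> 1 0 | 0 S | 2 M; M -> L | 2 | 1 N M'; L -> 1 | N 2; N -> 0 | L | 2 M M | M; M' -> 2 | epsilon

M has alternatives sharing prefix '1 N': factor to M → 1 N M' with M' → 2 | ε.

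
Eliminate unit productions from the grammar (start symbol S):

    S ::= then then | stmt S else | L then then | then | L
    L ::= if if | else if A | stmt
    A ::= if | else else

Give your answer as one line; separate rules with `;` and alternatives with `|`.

Unit pairs: S ⇒* {L}.
For each unit pair (A, B), copy every non-unit production of B to A, then drop all unit productions.

S ::= if if | else if A | stmt | then then | stmt S else | L then then | then; L ::= if if | else if A | stmt; A ::= if | else else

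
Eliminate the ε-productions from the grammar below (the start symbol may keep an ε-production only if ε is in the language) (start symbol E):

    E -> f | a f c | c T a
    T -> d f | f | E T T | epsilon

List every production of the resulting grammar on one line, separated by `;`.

The nullable symbols are {T}.
ε ∉ L(G), so no ε-production is kept.
Expand every rule over subsets of its nullable positions: E → c T a gives c T a | c a. T → E T T gives E T T | E T | E.

E -> f | a f c | c T a | c a; T -> d f | f | E T T | E T | E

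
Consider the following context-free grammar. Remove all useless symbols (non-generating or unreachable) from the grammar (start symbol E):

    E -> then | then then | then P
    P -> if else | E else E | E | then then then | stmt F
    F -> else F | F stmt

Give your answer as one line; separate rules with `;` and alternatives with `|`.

Generating nonterminals: {E, P}.
Reachable from E after that: {E, P}.
Removed useless symbols: {F} and every production mentioning them.

E -> then | then then | then P; P -> if else | E else E | E | then then then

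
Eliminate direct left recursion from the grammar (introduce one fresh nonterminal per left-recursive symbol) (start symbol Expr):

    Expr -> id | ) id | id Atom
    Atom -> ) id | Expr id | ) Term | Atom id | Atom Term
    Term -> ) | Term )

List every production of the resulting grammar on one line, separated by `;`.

Atom, Term are directly left-recursive.
For Atom: α = {id, Term}, β = {) id, Expr id, ) Term}. Rewrite as Atom → β Atom1 and Atom1 → α Atom1 | ε.
For Term: α = {)}, β = {)}. Rewrite as Term → β Term1 and Term1 → α Term1 | ε.

Expr -> id | ) id | id Atom; Atom -> ) id Atom1 | Expr id Atom1 | ) Term Atom1; Term -> ) Term1; Atom1 -> id Atom1 | Term Atom1 | ε; Term1 -> ) Term1 | ε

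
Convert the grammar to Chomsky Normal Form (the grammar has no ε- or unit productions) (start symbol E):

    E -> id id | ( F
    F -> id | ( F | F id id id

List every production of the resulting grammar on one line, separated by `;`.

E -> X1 X1 | X2 F; F -> id | X2 F | F Y1; X1 -> id; X2 -> (; Y1 -> X1 Y2; Y2 -> X1 X1

Introduce a nonterminal for each terminal appearing in a rule of length ≥ 2: X1 → id, X2 → (.
Binarize each right-hand side of length ≥ 3 by chaining fresh nonterminals (Y1, Y2, …): affected rules were F → F X1 X1 X1.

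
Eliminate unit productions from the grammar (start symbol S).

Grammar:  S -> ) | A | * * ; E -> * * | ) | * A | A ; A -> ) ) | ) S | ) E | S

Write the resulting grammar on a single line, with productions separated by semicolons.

Unit pairs: A ⇒* {S}; E ⇒* {A, S}; S ⇒* {A}.
Replace each nonterminal's rules with the union of the non-unit rules of every nonterminal it unit-derives.

S -> ) | * * | ) ) | ) S | ) E; E -> * * | ) | * A | ) ) | ) S | ) E; A -> ) | * * | ) ) | ) S | ) E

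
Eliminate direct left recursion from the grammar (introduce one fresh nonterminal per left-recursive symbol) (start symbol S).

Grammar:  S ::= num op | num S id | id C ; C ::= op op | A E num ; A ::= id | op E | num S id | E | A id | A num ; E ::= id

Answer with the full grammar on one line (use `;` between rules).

A is directly left-recursive.
For A: α = {id, num}, β = {id, op E, num S id, E}. Rewrite as A → β A' and A' → α A' | ε.

S ::= num op | num S id | id C; C ::= op op | A E num; A ::= id A' | op E A' | num S id A' | E A'; E ::= id; A' ::= id A' | num A' | epsilon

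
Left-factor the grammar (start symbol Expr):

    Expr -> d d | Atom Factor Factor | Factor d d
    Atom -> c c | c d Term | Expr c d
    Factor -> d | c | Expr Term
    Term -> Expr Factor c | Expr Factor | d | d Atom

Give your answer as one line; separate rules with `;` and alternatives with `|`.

Atom has alternatives sharing prefix 'c': factor to Atom → c Atom1 with Atom1 → c | d Term.
Term has alternatives sharing prefix 'Expr Factor': factor to Term → Expr Factor Term1 with Term1 → c | ε.
Term has alternatives sharing prefix 'd': factor to Term → d Term2 with Term2 → ε | Atom.

Expr -> d d | Atom Factor Factor | Factor d d; Atom -> Expr c d | c Atom1; Factor -> d | c | Expr Term; Term -> Expr Factor Term1 | d Term2; Atom1 -> c | d Term; Term1 -> c | eps; Term2 -> eps | Atom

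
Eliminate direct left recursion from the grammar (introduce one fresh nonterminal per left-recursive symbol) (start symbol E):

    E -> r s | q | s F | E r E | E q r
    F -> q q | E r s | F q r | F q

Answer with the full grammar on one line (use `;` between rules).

E -> r s E' | q E' | s F E'; F -> q q F' | E r s F'; E' -> r E E' | q r E' | ε; F' -> q r F' | q F' | ε

Left recursion appears on E, F.
For E: α = {r E, q r}, β = {r s, q, s F}. Rewrite as E → β E' and E' → α E' | ε.
For F: α = {q r, q}, β = {q q, E r s}. Rewrite as F → β F' and F' → α F' | ε.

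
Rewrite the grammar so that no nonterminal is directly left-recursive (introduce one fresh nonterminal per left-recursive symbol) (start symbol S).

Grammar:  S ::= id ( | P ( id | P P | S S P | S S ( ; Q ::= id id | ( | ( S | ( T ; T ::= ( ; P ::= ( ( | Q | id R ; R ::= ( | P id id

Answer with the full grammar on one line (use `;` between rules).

S ::= id ( S' | P ( id S' | P P S'; Q ::= id id | ( | ( S | ( T; T ::= (; P ::= ( ( | Q | id R; R ::= ( | P id id; S' ::= S P S' | S ( S' | ε

S is directly left-recursive.
For S: α = {S P, S (}, β = {id (, P ( id, P P}. Rewrite as S → β S' and S' → α S' | ε.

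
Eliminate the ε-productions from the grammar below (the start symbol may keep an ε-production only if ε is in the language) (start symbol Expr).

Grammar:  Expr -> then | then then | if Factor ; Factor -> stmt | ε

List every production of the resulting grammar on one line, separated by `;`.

Expr -> then | then then | if Factor | if; Factor -> stmt

Nullable set = {Factor}.
ε ∉ L(G), so no ε-production is kept.
Expand every rule over subsets of its nullable positions: Expr → if Factor gives if Factor | if.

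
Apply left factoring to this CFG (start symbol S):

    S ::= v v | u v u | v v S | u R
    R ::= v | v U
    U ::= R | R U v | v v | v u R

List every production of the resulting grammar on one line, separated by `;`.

S has alternatives sharing prefix 'v v': factor to S → v v S' with S' → ε | S.
S has alternatives sharing prefix 'u': factor to S → u S'' with S'' → v u | R.
R has alternatives sharing prefix 'v': factor to R → v R' with R' → ε | U.
U has alternatives sharing prefix 'R': factor to U → R U' with U' → ε | U v.
U has alternatives sharing prefix 'v': factor to U → v U'' with U'' → v | u R.

S ::= v v S' | u S''; R ::= v R'; U ::= R U' | v U''; S' ::= ε | S; S'' ::= v u | R; R' ::= ε | U; U' ::= ε | U v; U'' ::= v | u R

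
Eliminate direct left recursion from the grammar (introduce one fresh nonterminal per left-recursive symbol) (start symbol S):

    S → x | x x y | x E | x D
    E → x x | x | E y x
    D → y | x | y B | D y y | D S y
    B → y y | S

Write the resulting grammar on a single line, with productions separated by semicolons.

S → x | x x y | x E | x D; E → x x E' | x E'; D → y D' | x D' | y B D'; B → y y | S; E' → y x E' | eps; D' → y y D' | S y D' | eps

Left recursion appears on E, D.
For E: α = {y x}, β = {x x, x}. Rewrite as E → β E' and E' → α E' | ε.
For D: α = {y y, S y}, β = {y, x, y B}. Rewrite as D → β D' and D' → α D' | ε.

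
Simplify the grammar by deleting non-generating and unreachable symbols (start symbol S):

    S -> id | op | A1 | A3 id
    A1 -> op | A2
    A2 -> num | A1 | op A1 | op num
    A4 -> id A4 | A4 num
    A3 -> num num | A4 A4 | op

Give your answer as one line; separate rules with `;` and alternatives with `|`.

S -> id | op | A1 | A3 id; A1 -> op | A2; A2 -> num | A1 | op A1 | op num; A3 -> num num | op

Generating nonterminals: {A1, A2, A3, S}.
Reachable from S after that: {A1, A2, A3, S}.
Removed useless symbols: {A4} and every production mentioning them.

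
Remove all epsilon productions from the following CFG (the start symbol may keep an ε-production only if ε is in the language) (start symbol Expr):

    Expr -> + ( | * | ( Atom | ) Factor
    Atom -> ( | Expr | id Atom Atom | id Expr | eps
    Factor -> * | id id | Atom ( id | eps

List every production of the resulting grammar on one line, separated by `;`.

Nullable nonterminals: {Atom, Factor}.
ε ∉ L(G), so no ε-production is kept.
For each production, add variants omitting each subset of nullable occurrences: Expr → ( Atom gives ( Atom | (. Expr → ) Factor gives ) Factor | ). Atom → id Atom Atom gives id Atom Atom | id Atom | id. Factor → Atom ( id gives Atom ( id | ( id.

Expr -> + ( | * | ( Atom | ( | ) Factor | ); Atom -> ( | Expr | id Atom Atom | id Atom | id | id Expr; Factor -> * | id id | Atom ( id | ( id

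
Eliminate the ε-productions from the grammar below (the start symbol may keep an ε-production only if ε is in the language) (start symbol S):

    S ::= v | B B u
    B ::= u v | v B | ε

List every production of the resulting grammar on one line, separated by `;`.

Nullable set = {B}.
ε ∉ L(G), so no ε-production is kept.
Add the nullable-subset variants: S → B B u gives B B u | B u | u. B → v B gives v B | v.

S ::= v | B B u | B u | u; B ::= u v | v B | v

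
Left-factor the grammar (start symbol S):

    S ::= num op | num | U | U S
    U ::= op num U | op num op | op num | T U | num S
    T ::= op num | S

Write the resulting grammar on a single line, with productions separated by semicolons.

S ::= num S' | U S''; U ::= T U | num S | op num U'; T ::= op num | S; S' ::= op | ε; S'' ::= ε | S; U' ::= U | op | ε

S has alternatives sharing prefix 'num': factor to S → num S' with S' → op | ε.
S has alternatives sharing prefix 'U': factor to S → U S'' with S'' → ε | S.
U has alternatives sharing prefix 'op num': factor to U → op num U' with U' → U | op | ε.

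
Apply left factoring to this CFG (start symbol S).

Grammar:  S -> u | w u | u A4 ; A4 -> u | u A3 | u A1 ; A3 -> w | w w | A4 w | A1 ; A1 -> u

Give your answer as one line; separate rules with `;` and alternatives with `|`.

S -> w u | u S'; A4 -> u A4'; A3 -> A4 w | A1 | w A3'; A1 -> u; S' -> ε | A4; A4' -> ε | A3 | A1; A3' -> ε | w

S has alternatives sharing prefix 'u': factor to S → u S' with S' → ε | A4.
A4 has alternatives sharing prefix 'u': factor to A4 → u A4' with A4' → ε | A3 | A1.
A3 has alternatives sharing prefix 'w': factor to A3 → w A3' with A3' → ε | w.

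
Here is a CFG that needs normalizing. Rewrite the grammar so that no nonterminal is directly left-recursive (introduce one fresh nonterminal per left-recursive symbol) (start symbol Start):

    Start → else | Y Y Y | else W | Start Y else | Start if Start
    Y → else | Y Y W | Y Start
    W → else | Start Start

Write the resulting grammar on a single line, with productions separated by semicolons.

Start, Y are directly left-recursive.
For Start: α = {Y else, if Start}, β = {else, Y Y Y, else W}. Rewrite as Start → β Start1 and Start1 → α Start1 | ε.
For Y: α = {Y W, Start}, β = {else}. Rewrite as Y → β Y1 and Y1 → α Y1 | ε.

Start → else Start1 | Y Y Y Start1 | else W Start1; Y → else Y1; W → else | Start Start; Start1 → Y else Start1 | if Start Start1 | ε; Y1 → Y W Y1 | Start Y1 | ε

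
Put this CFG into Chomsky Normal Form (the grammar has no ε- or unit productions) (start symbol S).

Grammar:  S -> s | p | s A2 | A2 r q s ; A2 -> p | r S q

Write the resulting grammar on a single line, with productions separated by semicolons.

Introduce a nonterminal for each terminal appearing in a rule of length ≥ 2: X1 → s, X2 → r, X3 → q.
Binarize each right-hand side of length ≥ 3 by chaining fresh nonterminals (Y1, Y2, …): affected rules were S → A2 X2 X3 X1; A2 → X2 S X3.

S -> s | p | X1 A2 | A2 Y1; A2 -> p | X2 Y3; X1 -> s; X2 -> r; X3 -> q; Y1 -> X2 Y2; Y2 -> X3 X1; Y3 -> S X3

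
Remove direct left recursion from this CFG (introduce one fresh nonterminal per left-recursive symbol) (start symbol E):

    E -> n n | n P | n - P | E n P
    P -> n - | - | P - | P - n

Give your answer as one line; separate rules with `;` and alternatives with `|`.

E, P are directly left-recursive.
For E: α = {n P}, β = {n n, n P, n - P}. Rewrite as E → β E' and E' → α E' | ε.
For P: α = {-, - n}, β = {n -, -}. Rewrite as P → β P' and P' → α P' | ε.

E -> n n E' | n P E' | n - P E'; P -> n - P' | - P'; E' -> n P E' | ε; P' -> - P' | - n P' | ε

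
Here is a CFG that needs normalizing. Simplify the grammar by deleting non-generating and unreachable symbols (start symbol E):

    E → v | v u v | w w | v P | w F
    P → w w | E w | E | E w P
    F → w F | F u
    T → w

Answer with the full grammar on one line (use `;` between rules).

E → v | v u v | w w | v P; P → w w | E w | E | E w P

Generating nonterminals: {E, P, T}.
Reachable from E after that: {E, P}.
Removed useless symbols: {F, T} and every production mentioning them.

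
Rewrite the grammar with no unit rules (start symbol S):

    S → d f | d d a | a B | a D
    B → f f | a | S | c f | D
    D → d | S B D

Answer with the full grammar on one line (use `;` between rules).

Unit pairs: B ⇒* {D, S}.
For each unit pair (A, B), copy every non-unit production of B to A, then drop all unit productions.

S → d f | d d a | a B | a D; B → f f | a | c f | d | S B D | d f | d d a | a B | a D; D → d | S B D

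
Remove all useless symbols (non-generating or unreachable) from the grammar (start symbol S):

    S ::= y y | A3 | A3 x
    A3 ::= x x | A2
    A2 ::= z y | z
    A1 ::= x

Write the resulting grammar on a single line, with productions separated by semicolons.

Generating nonterminals: {A1, A2, A3, S}.
Reachable from S after that: {A2, A3, S}.
Removed useless symbols: {A1} and every production mentioning them.

S ::= y y | A3 | A3 x; A3 ::= x x | A2; A2 ::= z y | z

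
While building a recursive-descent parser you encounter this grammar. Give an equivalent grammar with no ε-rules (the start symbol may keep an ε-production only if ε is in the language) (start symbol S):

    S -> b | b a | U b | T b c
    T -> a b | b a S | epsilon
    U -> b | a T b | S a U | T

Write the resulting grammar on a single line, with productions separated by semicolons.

Nullable nonterminals: {T, U}.
ε ∉ L(G), so no ε-production is kept.
For each production, add variants omitting each subset of nullable occurrences: S → T b c gives T b c | b c. U → a T b gives a T b | a b. U → S a U gives S a U | S a.

S -> b | b a | U b | T b c | b c; T -> a b | b a S; U -> b | a T b | a b | S a U | S a | T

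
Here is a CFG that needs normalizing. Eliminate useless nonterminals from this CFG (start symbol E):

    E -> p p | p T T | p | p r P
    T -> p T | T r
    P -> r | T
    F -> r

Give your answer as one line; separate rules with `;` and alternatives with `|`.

Generating nonterminals: {E, F, P}.
Reachable from E after that: {E, P}.
Removed useless symbols: {F, T} and every production mentioning them.

E -> p p | p | p r P; P -> r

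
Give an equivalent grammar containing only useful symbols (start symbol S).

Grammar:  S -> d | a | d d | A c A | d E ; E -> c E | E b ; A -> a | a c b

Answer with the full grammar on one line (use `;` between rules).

S -> d | a | d d | A c A; A -> a | a c b

Generating nonterminals: {A, S}.
Reachable from S after that: {A, S}.
Removed useless symbols: {E} and every production mentioning them.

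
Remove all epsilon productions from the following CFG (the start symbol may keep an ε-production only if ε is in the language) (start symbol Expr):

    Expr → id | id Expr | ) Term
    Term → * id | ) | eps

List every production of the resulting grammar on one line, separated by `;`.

Expr → id | id Expr | ) Term | ); Term → * id | )

Nullable nonterminals: {Term}.
ε ∉ L(G), so no ε-production is kept.
Expand every rule over subsets of its nullable positions: Expr → ) Term gives ) Term | ).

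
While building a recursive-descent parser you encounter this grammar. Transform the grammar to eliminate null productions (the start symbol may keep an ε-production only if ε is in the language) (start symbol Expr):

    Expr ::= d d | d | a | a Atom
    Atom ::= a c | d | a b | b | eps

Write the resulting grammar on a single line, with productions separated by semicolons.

Expr ::= d d | d | a | a Atom; Atom ::= a c | d | a b | b

Nullable nonterminals: {Atom}.
ε ∉ L(G), so no ε-production is kept.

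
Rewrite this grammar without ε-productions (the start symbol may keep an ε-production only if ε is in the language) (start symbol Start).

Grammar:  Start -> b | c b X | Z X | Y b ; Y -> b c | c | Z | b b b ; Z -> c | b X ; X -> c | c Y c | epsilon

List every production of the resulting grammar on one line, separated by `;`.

Start -> b | c b X | c b | Z X | Z | Y b; Y -> b c | c | Z | b b b; Z -> c | b X | b; X -> c | c Y c

Nullable set = {X}.
ε ∉ L(G), so no ε-production is kept.
Add the nullable-subset variants: Start → c b X gives c b X | c b. Start → Z X gives Z X | Z. Z → b X gives b X | b.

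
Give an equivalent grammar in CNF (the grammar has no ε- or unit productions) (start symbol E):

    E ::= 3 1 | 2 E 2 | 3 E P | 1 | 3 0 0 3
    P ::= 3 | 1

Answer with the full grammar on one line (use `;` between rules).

Introduce a nonterminal for each terminal appearing in a rule of length ≥ 2: X1 → 3, X2 → 1, X3 → 2, X4 → 0.
Binarize each right-hand side of length ≥ 3 by chaining fresh nonterminals (Y1, Y2, …): affected rules were E → X3 E X3; E → X1 E P; E → X1 X4 X4 X1.

E ::= X1 X2 | X3 Y1 | X1 Y2 | 1 | X1 Y3; P ::= 3 | 1; X1 ::= 3; X2 ::= 1; X3 ::= 2; X4 ::= 0; Y1 ::= E X3; Y2 ::= E P; Y3 ::= X4 Y4; Y4 ::= X4 X1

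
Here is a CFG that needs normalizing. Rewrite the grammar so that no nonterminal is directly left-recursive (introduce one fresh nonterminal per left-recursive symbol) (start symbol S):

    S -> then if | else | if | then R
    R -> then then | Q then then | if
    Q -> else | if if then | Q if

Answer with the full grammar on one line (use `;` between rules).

S -> then if | else | if | then R; R -> then then | Q then then | if; Q -> else Q' | if if then Q'; Q' -> if Q' | ε

Q is directly left-recursive.
For Q: α = {if}, β = {else, if if then}. Rewrite as Q → β Q' and Q' → α Q' | ε.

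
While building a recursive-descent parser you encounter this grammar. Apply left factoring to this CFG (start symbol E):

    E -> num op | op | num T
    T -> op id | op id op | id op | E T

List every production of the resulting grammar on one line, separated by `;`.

E has alternatives sharing prefix 'num': factor to E → num E' with E' → op | T.
T has alternatives sharing prefix 'op id': factor to T → op id T' with T' → ε | op.

E -> op | num E'; T -> id op | E T | op id T'; E' -> op | T; T' -> epsilon | op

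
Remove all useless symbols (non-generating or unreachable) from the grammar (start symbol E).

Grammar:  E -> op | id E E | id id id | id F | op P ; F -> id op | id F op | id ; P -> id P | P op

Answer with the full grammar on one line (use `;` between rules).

Generating nonterminals: {E, F}.
Reachable from E after that: {E, F}.
Removed useless symbols: {P} and every production mentioning them.

E -> op | id E E | id id id | id F; F -> id op | id F op | id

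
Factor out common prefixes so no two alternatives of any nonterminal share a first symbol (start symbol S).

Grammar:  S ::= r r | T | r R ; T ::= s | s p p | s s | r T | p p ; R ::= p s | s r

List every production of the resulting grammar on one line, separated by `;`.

S has alternatives sharing prefix 'r': factor to S → r S' with S' → r | R.
T has alternatives sharing prefix 's': factor to T → s T' with T' → ε | p p | s.

S ::= T | r S'; T ::= r T | p p | s T'; R ::= p s | s r; S' ::= r | R; T' ::= ε | p p | s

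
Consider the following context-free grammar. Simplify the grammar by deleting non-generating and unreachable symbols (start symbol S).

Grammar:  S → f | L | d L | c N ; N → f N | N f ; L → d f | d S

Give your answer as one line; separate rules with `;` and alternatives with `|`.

Generating nonterminals: {L, S}.
Reachable from S after that: {L, S}.
Removed useless symbols: {N} and every production mentioning them.

S → f | L | d L; L → d f | d S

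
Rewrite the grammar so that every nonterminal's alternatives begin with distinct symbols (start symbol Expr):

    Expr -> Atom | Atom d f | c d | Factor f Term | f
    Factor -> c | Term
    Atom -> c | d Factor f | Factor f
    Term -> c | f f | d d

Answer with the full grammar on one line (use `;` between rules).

Expr has alternatives sharing prefix 'Atom': factor to Expr → Atom Expr1 with Expr1 → ε | d f.

Expr -> c d | Factor f Term | f | Atom Expr1; Factor -> c | Term; Atom -> c | d Factor f | Factor f; Term -> c | f f | d d; Expr1 -> ε | d f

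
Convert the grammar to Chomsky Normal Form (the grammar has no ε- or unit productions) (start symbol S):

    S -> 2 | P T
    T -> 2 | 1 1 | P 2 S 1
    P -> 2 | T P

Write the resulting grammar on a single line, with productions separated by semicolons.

Introduce a nonterminal for each terminal appearing in a rule of length ≥ 2: X1 → 1, X2 → 2.
Binarize each right-hand side of length ≥ 3 by chaining fresh nonterminals (Y1, Y2, …): affected rules were T → P X2 S X1.

S -> 2 | P T; T -> 2 | X1 X1 | P Y1; P -> 2 | T P; X1 -> 1; X2 -> 2; Y1 -> X2 Y2; Y2 -> S X1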